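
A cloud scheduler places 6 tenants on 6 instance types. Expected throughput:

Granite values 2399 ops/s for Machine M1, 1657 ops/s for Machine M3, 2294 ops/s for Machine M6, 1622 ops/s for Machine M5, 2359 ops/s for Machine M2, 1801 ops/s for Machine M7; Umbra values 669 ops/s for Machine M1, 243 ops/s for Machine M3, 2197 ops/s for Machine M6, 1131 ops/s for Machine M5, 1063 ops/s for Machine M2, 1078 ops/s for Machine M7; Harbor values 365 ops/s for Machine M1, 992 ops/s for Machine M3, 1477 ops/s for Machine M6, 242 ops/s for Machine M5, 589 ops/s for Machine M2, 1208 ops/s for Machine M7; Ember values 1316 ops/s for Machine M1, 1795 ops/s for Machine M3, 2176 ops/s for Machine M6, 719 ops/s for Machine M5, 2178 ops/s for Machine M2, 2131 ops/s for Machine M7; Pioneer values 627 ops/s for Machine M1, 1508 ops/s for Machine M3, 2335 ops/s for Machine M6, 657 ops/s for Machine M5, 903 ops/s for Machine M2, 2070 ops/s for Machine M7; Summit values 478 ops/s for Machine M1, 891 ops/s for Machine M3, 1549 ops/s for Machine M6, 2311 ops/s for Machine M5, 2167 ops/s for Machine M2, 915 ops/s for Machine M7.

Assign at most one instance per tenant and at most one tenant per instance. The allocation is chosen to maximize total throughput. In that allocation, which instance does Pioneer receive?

Pioneer receives Machine M7.

Optimal: Granite→Machine M1 (2399 ops/s), Umbra→Machine M6 (2197 ops/s), Harbor→Machine M3 (992 ops/s), Ember→Machine M2 (2178 ops/s), Pioneer→Machine M7 (2070 ops/s), Summit→Machine M5 (2311 ops/s) — total 2399+2197+992+2178+2070+2311 = 12147 ops/s.
Max-entry greedy (repeatedly take the single best remaining cell) gives 10674 ops/s, worse by 1473.
Next-best assignment: Granite→Machine M1, Umbra→Machine M6, Harbor→Machine M7, Ember→Machine M2, Pioneer→Machine M3, Summit→Machine M5 = 11801 ops/s.
Swapping Ember↔Granite (Ember→Machine M1 1316 ops/s, Granite→Machine M2 2359 ops/s) loses 902.
Pioneer's own top instance is Machine M6 (2335 ops/s), but forcing Pioneer→Machine M6 and reassigning the rest optimally gives only 11293 ops/s — worse by 854.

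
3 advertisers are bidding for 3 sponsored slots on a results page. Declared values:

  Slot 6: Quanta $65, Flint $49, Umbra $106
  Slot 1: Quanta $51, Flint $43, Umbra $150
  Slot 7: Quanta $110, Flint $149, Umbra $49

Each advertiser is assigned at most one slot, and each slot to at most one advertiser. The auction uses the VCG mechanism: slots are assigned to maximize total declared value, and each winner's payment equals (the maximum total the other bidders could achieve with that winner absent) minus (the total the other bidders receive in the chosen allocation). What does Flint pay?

Efficient allocation: Quanta→Slot 6 ($65), Flint→Slot 7 ($149), Umbra→Slot 1 ($150); total welfare W = $364.
Flint receives Slot 7 at value $149, so the others get W − 149 = $215.
Without Flint: best allocation of the remaining 2 bidders over all 3 slots is Quanta→Slot 7 ($110), Umbra→Slot 1 ($150), total $260.
VCG payment = (others' best without Flint) − (others' welfare with Flint) = 260 − 215 = $45.

Flint pays $45.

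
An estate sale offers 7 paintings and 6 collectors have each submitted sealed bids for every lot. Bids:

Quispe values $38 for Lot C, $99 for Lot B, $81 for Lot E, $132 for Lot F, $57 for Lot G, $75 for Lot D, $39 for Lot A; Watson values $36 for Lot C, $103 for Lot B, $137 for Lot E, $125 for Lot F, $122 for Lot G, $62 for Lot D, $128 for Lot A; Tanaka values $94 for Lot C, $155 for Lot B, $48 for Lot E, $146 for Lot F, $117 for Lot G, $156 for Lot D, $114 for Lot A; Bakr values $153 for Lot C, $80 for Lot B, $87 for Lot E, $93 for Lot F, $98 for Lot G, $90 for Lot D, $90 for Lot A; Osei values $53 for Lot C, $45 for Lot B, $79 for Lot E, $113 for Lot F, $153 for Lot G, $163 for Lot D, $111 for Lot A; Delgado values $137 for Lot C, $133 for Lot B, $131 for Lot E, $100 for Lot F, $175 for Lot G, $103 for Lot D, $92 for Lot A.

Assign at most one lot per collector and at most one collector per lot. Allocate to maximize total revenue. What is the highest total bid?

Treat this as an assignment problem: match each collector to one lot.
Optimal: Quispe→Lot F ($132), Watson→Lot E ($137), Tanaka→Lot B ($155), Bakr→Lot C ($153), Osei→Lot D ($163), Delgado→Lot G ($175) — total 132+137+155+153+163+175 = $915.
Row-greedy (each collector in turn takes its best remaining lot) gives $864, worse by 51.
Checked against all permutations: $915 is optimal.

Max total: $915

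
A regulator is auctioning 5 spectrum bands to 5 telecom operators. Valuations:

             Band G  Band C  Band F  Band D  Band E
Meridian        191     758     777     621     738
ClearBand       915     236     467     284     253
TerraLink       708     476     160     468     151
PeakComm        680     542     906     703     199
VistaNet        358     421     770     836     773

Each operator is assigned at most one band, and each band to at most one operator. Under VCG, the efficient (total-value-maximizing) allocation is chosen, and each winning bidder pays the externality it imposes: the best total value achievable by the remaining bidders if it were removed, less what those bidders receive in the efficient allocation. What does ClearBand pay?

ClearBand pays $252M.

Efficient allocation: Meridian→Band E ($738M), ClearBand→Band G ($915M), TerraLink→Band C ($476M), PeakComm→Band F ($906M), VistaNet→Band D ($836M); total welfare W = $3871M.
ClearBand receives Band G at value $915M, so the others get W − 915 = $2956M.
Without ClearBand: best allocation of the remaining 4 bidders over all 5 bands is Meridian→Band C ($758M), TerraLink→Band G ($708M), PeakComm→Band F ($906M), VistaNet→Band D ($836M), total $3208M.
VCG payment = (others' best without ClearBand) − (others' welfare with ClearBand) = 3208 − 2956 = $252M.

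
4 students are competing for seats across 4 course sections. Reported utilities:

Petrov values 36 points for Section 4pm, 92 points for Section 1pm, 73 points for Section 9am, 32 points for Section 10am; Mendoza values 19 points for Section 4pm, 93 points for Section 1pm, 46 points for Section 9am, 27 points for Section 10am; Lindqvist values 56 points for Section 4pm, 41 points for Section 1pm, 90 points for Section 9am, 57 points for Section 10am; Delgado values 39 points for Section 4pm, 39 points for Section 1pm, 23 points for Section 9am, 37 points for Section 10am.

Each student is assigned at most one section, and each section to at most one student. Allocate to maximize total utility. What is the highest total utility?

Max total: 262 points

This is a one-to-one assignment (maximum-weight bipartite matching).
Optimal: Petrov→Section 9am (73 points), Mendoza→Section 1pm (93 points), Lindqvist→Section 10am (57 points), Delgado→Section 4pm (39 points) — total 73+93+57+39 = 262 points.
Row-greedy (each student in turn takes its best remaining section) gives 234 points, worse by 28.
Next-best assignment: Petrov→Section 9am, Mendoza→Section 1pm, Lindqvist→Section 4pm, Delgado→Section 10am = 259 points.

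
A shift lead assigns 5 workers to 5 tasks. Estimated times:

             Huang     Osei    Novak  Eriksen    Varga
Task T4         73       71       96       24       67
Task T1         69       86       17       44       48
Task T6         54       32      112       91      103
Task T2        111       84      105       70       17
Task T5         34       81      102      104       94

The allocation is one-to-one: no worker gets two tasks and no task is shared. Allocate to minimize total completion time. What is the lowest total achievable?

Minimum total: 124 min

This is a one-to-one assignment (minimum-cost bipartite matching).
Optimal: Huang→Task T5 (34 min), Osei→Task T6 (32 min), Novak→Task T1 (17 min), Eriksen→Task T4 (24 min), Varga→Task T2 (17 min) — total 34+32+17+24+17 = 124 min.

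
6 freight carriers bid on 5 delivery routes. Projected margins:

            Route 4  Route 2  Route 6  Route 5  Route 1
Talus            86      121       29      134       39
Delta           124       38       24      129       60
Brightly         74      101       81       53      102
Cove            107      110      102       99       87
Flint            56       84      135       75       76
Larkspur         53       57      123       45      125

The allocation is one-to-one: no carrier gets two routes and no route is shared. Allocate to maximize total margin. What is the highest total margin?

Optimal: Delta→Route 4 ($124k), Cove→Route 2 ($110k), Flint→Route 6 ($135k), Talus→Route 5 ($134k), Larkspur→Route 1 ($125k) — total 124+110+135+134+125 = $628k.
Row-greedy (each carrier in turn takes its best remaining route) gives $605k, worse by 23.

Maximum total: $628k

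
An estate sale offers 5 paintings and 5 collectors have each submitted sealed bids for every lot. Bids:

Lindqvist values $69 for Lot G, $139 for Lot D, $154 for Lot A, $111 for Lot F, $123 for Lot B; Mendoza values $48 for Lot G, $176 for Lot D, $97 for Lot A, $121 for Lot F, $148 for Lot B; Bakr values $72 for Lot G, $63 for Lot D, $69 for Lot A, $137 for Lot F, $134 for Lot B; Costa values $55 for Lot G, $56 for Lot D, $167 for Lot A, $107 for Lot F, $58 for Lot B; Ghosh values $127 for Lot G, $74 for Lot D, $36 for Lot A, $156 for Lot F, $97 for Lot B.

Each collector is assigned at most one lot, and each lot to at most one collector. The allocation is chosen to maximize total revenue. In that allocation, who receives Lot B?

Treat this as an assignment problem: match each collector to one lot.
Optimal: Lindqvist→Lot B ($123), Mendoza→Lot D ($176), Bakr→Lot F ($137), Costa→Lot A ($167), Ghosh→Lot G ($127) — total 123+176+137+167+127 = $730.
Max-entry greedy (repeatedly take the single best remaining cell) gives $702, worse by 28.
Lindqvist's own top lot is Lot A ($154), but forcing Lindqvist→Lot A and reassigning the rest optimally gives only $698 — worse by 32.

Lindqvist receives Lot B.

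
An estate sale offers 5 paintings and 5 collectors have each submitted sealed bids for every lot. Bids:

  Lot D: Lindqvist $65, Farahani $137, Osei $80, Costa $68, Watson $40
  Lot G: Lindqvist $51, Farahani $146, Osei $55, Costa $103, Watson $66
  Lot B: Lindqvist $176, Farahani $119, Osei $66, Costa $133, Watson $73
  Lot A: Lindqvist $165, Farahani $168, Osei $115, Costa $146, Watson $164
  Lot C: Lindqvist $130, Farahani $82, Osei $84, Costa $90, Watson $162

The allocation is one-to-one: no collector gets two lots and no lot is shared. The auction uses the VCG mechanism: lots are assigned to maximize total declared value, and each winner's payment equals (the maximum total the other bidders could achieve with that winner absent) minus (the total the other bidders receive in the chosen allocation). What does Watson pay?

Efficient allocation: Lindqvist→Lot B ($176), Farahani→Lot G ($146), Osei→Lot D ($80), Costa→Lot A ($146), Watson→Lot C ($162); total welfare W = $710.
Watson receives Lot C at value $162, so the others get W − 162 = $548.
Without Watson: best allocation of the remaining 4 bidders over all 5 lots is Lindqvist→Lot B ($176), Farahani→Lot G ($146), Osei→Lot C ($84), Costa→Lot A ($146), total $552.
VCG payment = (others' best without Watson) − (others' welfare with Watson) = 552 − 548 = $4.

Watson pays $4.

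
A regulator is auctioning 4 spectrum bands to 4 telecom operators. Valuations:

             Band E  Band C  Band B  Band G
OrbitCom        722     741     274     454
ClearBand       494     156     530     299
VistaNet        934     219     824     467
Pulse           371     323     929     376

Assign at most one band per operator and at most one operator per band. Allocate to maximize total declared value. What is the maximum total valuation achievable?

Maximum total: $2903M

Optimal: OrbitCom→Band C ($741M), ClearBand→Band G ($299M), VistaNet→Band E ($934M), Pulse→Band B ($929M) — total 741+299+934+929 = $2903M.
Row-greedy (each operator in turn takes its best remaining band) gives $2581M, worse by 322.
Next-best assignment: OrbitCom→Band C, ClearBand→Band E, VistaNet→Band G, Pulse→Band B = $2631M.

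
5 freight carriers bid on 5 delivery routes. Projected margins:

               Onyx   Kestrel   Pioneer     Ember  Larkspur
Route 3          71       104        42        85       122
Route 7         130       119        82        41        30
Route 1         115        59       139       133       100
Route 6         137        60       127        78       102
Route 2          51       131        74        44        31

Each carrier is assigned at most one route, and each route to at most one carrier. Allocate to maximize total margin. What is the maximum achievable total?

Treat this as an assignment problem: match each carrier to one route.
Optimal: Onyx→Route 7 ($130k), Kestrel→Route 2 ($131k), Pioneer→Route 6 ($127k), Ember→Route 1 ($133k), Larkspur→Route 3 ($122k) — total 130+131+127+133+122 = $643k.
Column-greedy (each route in turn goes to its best remaining carrier) gives $600k, worse by 43.
Swapping Larkspur↔Onyx (Larkspur→Route 7 $30k, Onyx→Route 3 $71k) loses 151.

Max total: $643k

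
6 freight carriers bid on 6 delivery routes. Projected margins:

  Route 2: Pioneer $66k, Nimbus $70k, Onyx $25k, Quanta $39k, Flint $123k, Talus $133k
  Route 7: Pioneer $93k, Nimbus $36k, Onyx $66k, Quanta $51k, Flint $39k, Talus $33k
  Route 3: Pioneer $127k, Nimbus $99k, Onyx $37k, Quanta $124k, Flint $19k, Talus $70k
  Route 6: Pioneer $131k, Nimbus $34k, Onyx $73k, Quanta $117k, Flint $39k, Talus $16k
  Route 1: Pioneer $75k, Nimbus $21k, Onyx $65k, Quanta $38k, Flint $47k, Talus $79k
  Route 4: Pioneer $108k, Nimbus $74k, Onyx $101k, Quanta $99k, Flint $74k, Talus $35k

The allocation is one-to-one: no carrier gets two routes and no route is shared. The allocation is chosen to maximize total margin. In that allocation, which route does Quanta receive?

Quanta receives Route 6.

Optimal: Pioneer→Route 7 ($93k), Nimbus→Route 3 ($99k), Onyx→Route 4 ($101k), Quanta→Route 6 ($117k), Flint→Route 2 ($123k), Talus→Route 1 ($79k) — total 93+99+101+117+123+79 = $612k.
Max-entry greedy (repeatedly take the single best remaining cell) gives $572k, worse by 40.
No other one-to-one assignment exceeds $612k.
Quanta's own top route is Route 3 ($124k), but forcing Quanta→Route 3 and reassigning the rest optimally gives only $597k — worse by 15.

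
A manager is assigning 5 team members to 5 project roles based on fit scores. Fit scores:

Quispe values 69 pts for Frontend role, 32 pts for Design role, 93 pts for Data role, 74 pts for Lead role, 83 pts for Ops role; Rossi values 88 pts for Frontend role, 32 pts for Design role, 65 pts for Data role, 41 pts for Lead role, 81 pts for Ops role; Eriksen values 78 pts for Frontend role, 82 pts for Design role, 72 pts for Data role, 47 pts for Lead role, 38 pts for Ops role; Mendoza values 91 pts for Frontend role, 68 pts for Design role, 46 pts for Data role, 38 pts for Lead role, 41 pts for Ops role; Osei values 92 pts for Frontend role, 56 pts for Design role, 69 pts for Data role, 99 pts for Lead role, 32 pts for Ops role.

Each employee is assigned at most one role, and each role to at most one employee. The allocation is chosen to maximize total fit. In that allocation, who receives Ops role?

Rossi receives Ops role.

This is a one-to-one assignment (maximum-weight bipartite matching).
Optimal: Quispe→Data role (93 pts), Rossi→Ops role (81 pts), Eriksen→Design role (82 pts), Mendoza→Frontend role (91 pts), Osei→Lead role (99 pts) — total 93+81+82+91+99 = 446 pts.
Row-greedy (each employee in turn takes its best remaining role) gives 403 pts, worse by 43.
Rossi's own top role is Frontend role (88 pts), but forcing Rossi→Frontend role and reassigning the rest optimally gives only 410 pts — worse by 36.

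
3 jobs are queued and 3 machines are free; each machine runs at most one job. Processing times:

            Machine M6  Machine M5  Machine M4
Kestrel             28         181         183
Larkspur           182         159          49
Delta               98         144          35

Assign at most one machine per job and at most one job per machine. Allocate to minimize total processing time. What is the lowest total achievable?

Treat this as an assignment problem: match each job to one machine.
Optimal: Kestrel→Machine M6 (28 min), Larkspur→Machine M4 (49 min), Delta→Machine M5 (144 min) — total 28+49+144 = 221 min.
Min-entry greedy (repeatedly take the single cheapest remaining cell) gives 222 min, worse by 1.
Every other assignment is strictly worse.

Minimum total: 221 min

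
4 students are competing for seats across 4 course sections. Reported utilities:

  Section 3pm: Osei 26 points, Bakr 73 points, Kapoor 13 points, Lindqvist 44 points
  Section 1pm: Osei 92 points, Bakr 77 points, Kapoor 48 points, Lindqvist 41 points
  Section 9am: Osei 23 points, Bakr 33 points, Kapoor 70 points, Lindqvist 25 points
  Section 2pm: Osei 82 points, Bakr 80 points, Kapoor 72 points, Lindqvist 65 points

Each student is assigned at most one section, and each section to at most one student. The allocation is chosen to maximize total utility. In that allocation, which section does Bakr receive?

Bakr receives Section 3pm.

Optimal: Osei→Section 1pm (92 points), Bakr→Section 3pm (73 points), Kapoor→Section 9am (70 points), Lindqvist→Section 2pm (65 points) — total 92+73+70+65 = 300 points.
Row-greedy (each student in turn takes its best remaining section) gives 286 points, worse by 14.
Swapping Lindqvist↔Bakr (Lindqvist→Section 3pm 44 points, Bakr→Section 2pm 80 points) loses 14.
Every other assignment is strictly worse.
Bakr's own top section is Section 2pm (80 points), but forcing Bakr→Section 2pm and reassigning the rest optimally gives only 286 points — worse by 14.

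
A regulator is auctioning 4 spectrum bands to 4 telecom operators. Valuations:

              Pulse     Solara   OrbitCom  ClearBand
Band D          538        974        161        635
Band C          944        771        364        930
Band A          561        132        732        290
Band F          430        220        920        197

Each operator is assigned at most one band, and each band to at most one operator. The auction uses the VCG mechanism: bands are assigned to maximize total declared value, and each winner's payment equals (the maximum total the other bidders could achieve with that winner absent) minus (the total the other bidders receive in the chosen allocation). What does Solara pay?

Efficient allocation: Pulse→Band A ($561M), Solara→Band D ($974M), OrbitCom→Band F ($920M), ClearBand→Band C ($930M); total welfare W = $3385M.
Solara receives Band D at value $974M, so the others get W − 974 = $2411M.
Without Solara: best allocation of the remaining 3 bidders over all 4 bands is Pulse→Band C ($944M), OrbitCom→Band F ($920M), ClearBand→Band D ($635M), total $2499M.
VCG payment = (others' best without Solara) − (others' welfare with Solara) = 2499 − 2411 = $88M.

Solara pays $88M.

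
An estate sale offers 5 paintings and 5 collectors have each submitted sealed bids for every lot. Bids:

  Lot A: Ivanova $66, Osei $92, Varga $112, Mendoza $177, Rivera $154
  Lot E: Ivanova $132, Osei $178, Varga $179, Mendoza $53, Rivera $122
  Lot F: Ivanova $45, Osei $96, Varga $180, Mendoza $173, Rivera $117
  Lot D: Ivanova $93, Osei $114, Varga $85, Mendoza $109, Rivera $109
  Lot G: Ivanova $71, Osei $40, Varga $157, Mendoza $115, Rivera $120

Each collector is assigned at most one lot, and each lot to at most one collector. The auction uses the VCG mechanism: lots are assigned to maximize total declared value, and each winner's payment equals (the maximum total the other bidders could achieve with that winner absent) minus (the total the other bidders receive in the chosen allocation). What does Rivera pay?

Rivera pays $27.

Efficient allocation: Ivanova→Lot D ($93), Osei→Lot E ($178), Varga→Lot G ($157), Mendoza→Lot F ($173), Rivera→Lot A ($154); total welfare W = $755.
Rivera receives Lot A at value $154, so the others get W − 154 = $601.
Without Rivera: best allocation of the remaining 4 bidders over all 5 lots is Ivanova→Lot D ($93), Osei→Lot E ($178), Varga→Lot F ($180), Mendoza→Lot A ($177), total $628.
VCG payment = (others' best without Rivera) − (others' welfare with Rivera) = 628 − 601 = $27.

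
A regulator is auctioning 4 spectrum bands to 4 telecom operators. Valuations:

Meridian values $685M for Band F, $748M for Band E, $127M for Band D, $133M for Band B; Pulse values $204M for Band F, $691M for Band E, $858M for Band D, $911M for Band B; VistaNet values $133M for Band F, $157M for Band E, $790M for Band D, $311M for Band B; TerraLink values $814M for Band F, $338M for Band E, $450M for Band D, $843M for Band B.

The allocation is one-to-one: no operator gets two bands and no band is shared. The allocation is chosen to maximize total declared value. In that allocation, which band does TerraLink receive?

This is a one-to-one assignment (maximum-weight bipartite matching).
Optimal: Meridian→Band E ($748M), Pulse→Band B ($911M), VistaNet→Band D ($790M), TerraLink→Band F ($814M) — total 748+911+790+814 = $3263M.
Column-greedy (each band in turn goes to its best remaining operator) gives $2731M, worse by 532.
TerraLink's own top band is Band B ($843M), but forcing TerraLink→Band B and reassigning the rest optimally gives only $3009M — worse by 254.

TerraLink receives Band F.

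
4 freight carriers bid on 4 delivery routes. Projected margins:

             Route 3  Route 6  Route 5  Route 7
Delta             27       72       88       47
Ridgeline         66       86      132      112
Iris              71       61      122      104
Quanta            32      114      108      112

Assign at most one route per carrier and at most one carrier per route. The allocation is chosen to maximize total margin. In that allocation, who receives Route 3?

This is a one-to-one assignment (maximum-weight bipartite matching).
Optimal: Delta→Route 6 ($72k), Ridgeline→Route 5 ($132k), Iris→Route 3 ($71k), Quanta→Route 7 ($112k) — total 72+132+71+112 = $387k.
Row-greedy (each carrier in turn takes its best remaining route) gives $385k, worse by 2.
Every other assignment is strictly worse.
Iris's own top route is Route 5 ($122k), but forcing Iris→Route 5 and reassigning the rest optimally gives only $375k — worse by 12.

Iris receives Route 3.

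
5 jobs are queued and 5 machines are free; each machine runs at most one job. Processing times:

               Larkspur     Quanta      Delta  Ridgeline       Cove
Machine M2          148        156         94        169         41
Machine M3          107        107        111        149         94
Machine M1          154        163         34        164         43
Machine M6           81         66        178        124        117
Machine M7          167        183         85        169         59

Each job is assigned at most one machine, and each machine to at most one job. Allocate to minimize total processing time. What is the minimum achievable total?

Optimal: Larkspur→Machine M3 (107 min), Quanta→Machine M6 (66 min), Delta→Machine M1 (34 min), Ridgeline→Machine M7 (169 min), Cove→Machine M2 (41 min) — total 107+66+34+169+41 = 417 min.
Row-greedy (each job in turn takes its cheapest remaining machine) gives 450 min, worse by 33.

Minimum total: 417 min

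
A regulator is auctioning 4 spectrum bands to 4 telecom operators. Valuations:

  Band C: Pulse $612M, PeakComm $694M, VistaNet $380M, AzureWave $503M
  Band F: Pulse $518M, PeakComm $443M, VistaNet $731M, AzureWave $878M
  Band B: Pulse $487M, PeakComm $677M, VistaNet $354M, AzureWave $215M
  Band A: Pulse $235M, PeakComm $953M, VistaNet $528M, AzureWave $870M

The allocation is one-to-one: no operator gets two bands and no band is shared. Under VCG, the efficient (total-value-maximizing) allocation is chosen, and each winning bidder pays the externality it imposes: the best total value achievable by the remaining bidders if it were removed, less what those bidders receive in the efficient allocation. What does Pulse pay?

Pulse pays $17M.

Efficient allocation: Pulse→Band C ($612M), PeakComm→Band B ($677M), VistaNet→Band F ($731M), AzureWave→Band A ($870M); total welfare W = $2890M.
Pulse receives Band C at value $612M, so the others get W − 612 = $2278M.
Without Pulse: best allocation of the remaining 3 bidders over all 4 bands is PeakComm→Band C ($694M), VistaNet→Band F ($731M), AzureWave→Band A ($870M), total $2295M.
VCG payment = (others' best without Pulse) − (others' welfare with Pulse) = 2295 − 2278 = $17M.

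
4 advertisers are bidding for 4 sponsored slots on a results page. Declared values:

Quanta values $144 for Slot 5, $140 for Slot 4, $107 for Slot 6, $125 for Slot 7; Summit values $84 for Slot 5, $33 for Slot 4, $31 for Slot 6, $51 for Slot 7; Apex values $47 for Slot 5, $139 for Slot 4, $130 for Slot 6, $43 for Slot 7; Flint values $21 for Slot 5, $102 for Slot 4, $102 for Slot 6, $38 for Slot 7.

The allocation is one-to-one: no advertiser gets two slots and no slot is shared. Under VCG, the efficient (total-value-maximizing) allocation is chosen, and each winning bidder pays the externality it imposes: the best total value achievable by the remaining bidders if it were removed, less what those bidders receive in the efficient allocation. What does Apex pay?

Efficient allocation: Quanta→Slot 7 ($125), Summit→Slot 5 ($84), Apex→Slot 4 ($139), Flint→Slot 6 ($102); total welfare W = $450.
Apex receives Slot 4 at value $139, so the others get W − 139 = $311.
Without Apex: best allocation of the remaining 3 bidders over all 4 slots is Quanta→Slot 4 ($140), Summit→Slot 5 ($84), Flint→Slot 6 ($102), total $326.
VCG payment = (others' best without Apex) − (others' welfare with Apex) = 326 − 311 = $15.

Apex pays $15.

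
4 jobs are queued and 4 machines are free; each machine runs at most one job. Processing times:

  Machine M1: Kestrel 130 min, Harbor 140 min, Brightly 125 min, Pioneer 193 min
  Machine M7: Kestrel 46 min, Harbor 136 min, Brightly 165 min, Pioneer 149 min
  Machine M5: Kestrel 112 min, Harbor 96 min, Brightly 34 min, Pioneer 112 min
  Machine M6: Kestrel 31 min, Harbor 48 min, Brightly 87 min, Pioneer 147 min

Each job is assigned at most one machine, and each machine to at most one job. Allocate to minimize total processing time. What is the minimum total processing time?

Min total: 321 min

This is the linear assignment problem.
Optimal: Kestrel→Machine M7 (46 min), Harbor→Machine M6 (48 min), Brightly→Machine M5 (34 min), Pioneer→Machine M1 (193 min) — total 46+48+34+193 = 321 min.
Min-entry greedy (repeatedly take the single cheapest remaining cell) gives 394 min, worse by 73.
Checked against all permutations: 321 min is optimal.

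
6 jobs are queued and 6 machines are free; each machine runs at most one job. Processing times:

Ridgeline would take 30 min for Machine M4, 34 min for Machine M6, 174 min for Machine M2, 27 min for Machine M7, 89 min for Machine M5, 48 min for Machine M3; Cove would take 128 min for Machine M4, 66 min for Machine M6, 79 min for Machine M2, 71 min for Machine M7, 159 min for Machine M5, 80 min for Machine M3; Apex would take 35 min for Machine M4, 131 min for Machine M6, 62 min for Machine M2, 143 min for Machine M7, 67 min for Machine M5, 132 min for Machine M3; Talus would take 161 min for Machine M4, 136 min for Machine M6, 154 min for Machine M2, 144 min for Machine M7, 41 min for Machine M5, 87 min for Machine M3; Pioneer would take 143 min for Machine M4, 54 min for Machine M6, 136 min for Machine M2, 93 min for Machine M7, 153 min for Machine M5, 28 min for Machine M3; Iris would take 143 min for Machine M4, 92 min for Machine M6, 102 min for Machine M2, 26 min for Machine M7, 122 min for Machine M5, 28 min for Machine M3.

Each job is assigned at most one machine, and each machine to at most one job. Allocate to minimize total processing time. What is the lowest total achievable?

This is the linear assignment problem.
Optimal: Ridgeline→Machine M6 (34 min), Cove→Machine M2 (79 min), Apex→Machine M4 (35 min), Talus→Machine M5 (41 min), Pioneer→Machine M3 (28 min), Iris→Machine M7 (26 min) — total 34+79+35+41+28+26 = 243 min.
Row-greedy (each job in turn takes its cheapest remaining machine) gives 299 min, worse by 56.

Min total: 243 min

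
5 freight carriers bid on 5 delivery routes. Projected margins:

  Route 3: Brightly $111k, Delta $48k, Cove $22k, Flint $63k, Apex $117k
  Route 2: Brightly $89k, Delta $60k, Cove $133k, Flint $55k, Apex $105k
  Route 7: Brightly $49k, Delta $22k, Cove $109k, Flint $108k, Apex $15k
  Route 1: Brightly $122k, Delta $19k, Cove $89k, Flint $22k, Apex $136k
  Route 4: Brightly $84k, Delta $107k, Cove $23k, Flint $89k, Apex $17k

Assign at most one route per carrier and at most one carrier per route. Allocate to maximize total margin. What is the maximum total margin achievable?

Optimal: Brightly→Route 3 ($111k), Delta→Route 4 ($107k), Cove→Route 2 ($133k), Flint→Route 7 ($108k), Apex→Route 1 ($136k) — total 111+107+133+108+136 = $595k.
Next-best assignment: Brightly→Route 1, Delta→Route 4, Cove→Route 2, Flint→Route 7, Apex→Route 3 = $587k.
Swapping Delta↔Apex (Delta→Route 1 $19k, Apex→Route 4 $17k) loses 207.
Checked against all permutations: $595k is optimal.

Maximum total: $595k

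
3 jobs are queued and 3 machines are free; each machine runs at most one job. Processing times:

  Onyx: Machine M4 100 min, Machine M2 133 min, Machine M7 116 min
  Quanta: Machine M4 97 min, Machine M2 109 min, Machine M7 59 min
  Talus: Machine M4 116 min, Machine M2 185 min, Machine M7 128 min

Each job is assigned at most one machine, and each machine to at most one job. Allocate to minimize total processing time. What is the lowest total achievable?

This is a one-to-one assignment (minimum-cost bipartite matching).
Optimal: Onyx→Machine M2 (133 min), Quanta→Machine M7 (59 min), Talus→Machine M4 (116 min) — total 133+59+116 = 308 min.
Row-greedy (each job in turn takes its cheapest remaining machine) gives 344 min, worse by 36.
Next-best assignment: Onyx→Machine M4, Quanta→Machine M2, Talus→Machine M7 = 337 min.

Minimum total: 308 min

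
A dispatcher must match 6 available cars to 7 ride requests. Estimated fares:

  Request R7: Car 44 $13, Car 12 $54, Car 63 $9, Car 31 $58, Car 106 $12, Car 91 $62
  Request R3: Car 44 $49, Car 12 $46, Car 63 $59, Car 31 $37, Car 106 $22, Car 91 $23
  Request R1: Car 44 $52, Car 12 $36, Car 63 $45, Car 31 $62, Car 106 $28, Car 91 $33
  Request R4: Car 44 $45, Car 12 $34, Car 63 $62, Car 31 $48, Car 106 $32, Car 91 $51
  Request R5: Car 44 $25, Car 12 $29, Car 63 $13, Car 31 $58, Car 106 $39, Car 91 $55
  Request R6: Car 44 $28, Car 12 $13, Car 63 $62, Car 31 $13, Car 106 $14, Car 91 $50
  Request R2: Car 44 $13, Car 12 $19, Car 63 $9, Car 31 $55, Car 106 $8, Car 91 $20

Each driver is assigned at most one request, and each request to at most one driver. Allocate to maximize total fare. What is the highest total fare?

Maximum total: $317

Optimal: Car 44→Request R3 ($49), Car 12→Request R7 ($54), Car 63→Request R6 ($62), Car 31→Request R1 ($62), Car 106→Request R5 ($39), Car 91→Request R4 ($51) — total 49+54+62+62+39+51 = $317.
Next-best assignment: Car 44→Request R3, Car 12→Request R7, Car 63→Request R4, Car 31→Request R1, Car 106→Request R5, Car 91→Request R6 = $316.
No other one-to-one assignment exceeds $317.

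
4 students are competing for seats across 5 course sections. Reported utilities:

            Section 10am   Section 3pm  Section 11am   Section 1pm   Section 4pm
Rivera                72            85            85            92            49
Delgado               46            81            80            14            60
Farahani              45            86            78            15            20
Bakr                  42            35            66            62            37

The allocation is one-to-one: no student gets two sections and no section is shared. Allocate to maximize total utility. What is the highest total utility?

Max total: 304 points

Optimal: Rivera→Section 1pm (92 points), Delgado→Section 4pm (60 points), Farahani→Section 3pm (86 points), Bakr→Section 11am (66 points) — total 92+60+86+66 = 304 points.
Row-greedy (each student in turn takes its best remaining section) gives 293 points, worse by 11.
Checked against all permutations: 304 points is optimal.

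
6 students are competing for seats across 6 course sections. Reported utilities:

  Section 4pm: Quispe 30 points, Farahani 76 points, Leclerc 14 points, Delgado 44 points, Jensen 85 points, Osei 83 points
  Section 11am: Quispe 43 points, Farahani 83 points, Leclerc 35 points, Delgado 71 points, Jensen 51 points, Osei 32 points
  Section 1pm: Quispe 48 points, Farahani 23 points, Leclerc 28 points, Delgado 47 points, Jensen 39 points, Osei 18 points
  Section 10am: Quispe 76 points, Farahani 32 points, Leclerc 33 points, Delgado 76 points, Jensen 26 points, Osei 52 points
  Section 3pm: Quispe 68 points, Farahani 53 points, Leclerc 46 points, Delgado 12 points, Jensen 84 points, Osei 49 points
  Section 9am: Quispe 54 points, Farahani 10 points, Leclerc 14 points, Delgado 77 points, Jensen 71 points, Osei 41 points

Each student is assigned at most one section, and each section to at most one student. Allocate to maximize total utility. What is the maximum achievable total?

Max total: 431 points

Optimal: Quispe→Section 10am (76 points), Farahani→Section 11am (83 points), Leclerc→Section 1pm (28 points), Delgado→Section 9am (77 points), Jensen→Section 3pm (84 points), Osei→Section 4pm (83 points) — total 76+83+28+77+84+83 = 431 points.
Row-greedy (each student in turn takes its best remaining section) gives 385 points, worse by 46.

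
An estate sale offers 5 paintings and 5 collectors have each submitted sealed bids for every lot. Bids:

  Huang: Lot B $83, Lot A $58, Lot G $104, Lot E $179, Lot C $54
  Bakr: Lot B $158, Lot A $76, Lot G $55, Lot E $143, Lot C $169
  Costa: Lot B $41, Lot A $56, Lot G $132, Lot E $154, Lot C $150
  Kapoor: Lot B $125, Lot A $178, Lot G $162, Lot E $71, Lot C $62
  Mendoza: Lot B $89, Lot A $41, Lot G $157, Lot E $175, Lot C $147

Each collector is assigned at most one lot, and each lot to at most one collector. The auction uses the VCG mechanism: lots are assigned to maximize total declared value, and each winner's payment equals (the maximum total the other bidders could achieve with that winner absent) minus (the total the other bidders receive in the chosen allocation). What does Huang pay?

Efficient allocation: Huang→Lot E ($179), Bakr→Lot B ($158), Costa→Lot C ($150), Kapoor→Lot A ($178), Mendoza→Lot G ($157); total welfare W = $822.
Huang receives Lot E at value $179, so the others get W − 179 = $643.
Without Huang: best allocation of the remaining 4 bidders over all 5 lots is Bakr→Lot B ($158), Costa→Lot C ($150), Kapoor→Lot A ($178), Mendoza→Lot E ($175), total $661.
VCG payment = (others' best without Huang) − (others' welfare with Huang) = 661 − 643 = $18.

Huang pays $18.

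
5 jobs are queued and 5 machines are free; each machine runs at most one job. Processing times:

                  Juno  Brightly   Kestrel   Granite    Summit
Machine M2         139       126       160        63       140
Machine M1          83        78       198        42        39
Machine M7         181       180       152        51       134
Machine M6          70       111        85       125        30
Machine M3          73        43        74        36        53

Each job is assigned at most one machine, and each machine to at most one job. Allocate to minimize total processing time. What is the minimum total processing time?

Optimal: Juno→Machine M2 (139 min), Brightly→Machine M3 (43 min), Kestrel→Machine M6 (85 min), Granite→Machine M7 (51 min), Summit→Machine M1 (39 min) — total 139+43+85+51+39 = 357 min.
Column-greedy (each machine in turn goes to its cheapest remaining job) gives 367 min, worse by 10.
No other one-to-one assignment undercuts 357 min.

Min total: 357 min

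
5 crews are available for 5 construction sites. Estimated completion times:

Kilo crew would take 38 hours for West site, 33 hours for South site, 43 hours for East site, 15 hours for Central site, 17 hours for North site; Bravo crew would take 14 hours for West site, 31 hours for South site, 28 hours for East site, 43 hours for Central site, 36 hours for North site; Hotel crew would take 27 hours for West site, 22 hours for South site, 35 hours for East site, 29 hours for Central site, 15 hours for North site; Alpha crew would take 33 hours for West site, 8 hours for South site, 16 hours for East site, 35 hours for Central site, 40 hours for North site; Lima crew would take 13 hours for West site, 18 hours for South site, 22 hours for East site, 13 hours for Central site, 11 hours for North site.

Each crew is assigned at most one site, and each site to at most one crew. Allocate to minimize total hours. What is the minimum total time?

Min total: 74 hours

Optimal: Kilo crew→Central site (15 hours), Bravo crew→West site (14 hours), Hotel crew→North site (15 hours), Alpha crew→South site (8 hours), Lima crew→East site (22 hours) — total 15+14+15+8+22 = 74 hours.
Next-best assignment: Kilo crew→Central site, Bravo crew→West site, Hotel crew→South site, Alpha crew→East site, Lima crew→North site = 78 hours.
Swapping Alpha crew↔Lima crew (Alpha crew→East site 16 hours, Lima crew→South site 18 hours) adds 4.
No other one-to-one assignment undercuts 74 hours.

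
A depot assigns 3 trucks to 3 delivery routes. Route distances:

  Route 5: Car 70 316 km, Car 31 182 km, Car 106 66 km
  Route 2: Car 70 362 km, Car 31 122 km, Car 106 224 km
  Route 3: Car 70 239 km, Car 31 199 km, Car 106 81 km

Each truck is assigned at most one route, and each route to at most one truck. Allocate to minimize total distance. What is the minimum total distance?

This is a one-to-one assignment (minimum-cost bipartite matching).
Optimal: Car 70→Route 3 (239 km), Car 31→Route 2 (122 km), Car 106→Route 5 (66 km) — total 239+122+66 = 427 km.
No other one-to-one assignment undercuts 427 km.

Min total: 427 km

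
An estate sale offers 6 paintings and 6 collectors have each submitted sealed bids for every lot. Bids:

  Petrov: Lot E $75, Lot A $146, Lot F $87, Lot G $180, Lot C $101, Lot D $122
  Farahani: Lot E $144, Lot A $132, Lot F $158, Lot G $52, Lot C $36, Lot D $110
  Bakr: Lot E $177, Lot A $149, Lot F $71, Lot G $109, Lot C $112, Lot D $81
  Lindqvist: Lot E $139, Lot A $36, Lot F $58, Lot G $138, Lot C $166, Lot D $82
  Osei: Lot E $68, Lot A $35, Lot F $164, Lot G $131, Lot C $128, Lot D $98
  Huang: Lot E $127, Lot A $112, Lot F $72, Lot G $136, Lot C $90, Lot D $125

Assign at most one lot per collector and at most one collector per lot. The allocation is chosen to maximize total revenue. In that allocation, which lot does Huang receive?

Huang receives Lot D.

Optimal: Petrov→Lot G ($180), Farahani→Lot A ($132), Bakr→Lot E ($177), Lindqvist→Lot C ($166), Osei→Lot F ($164), Huang→Lot D ($125) — total 180+132+177+166+164+125 = $944.
Row-greedy (each collector in turn takes its best remaining lot) gives $891, worse by 53.
Next-best assignment: Petrov→Lot G, Farahani→Lot E, Bakr→Lot A, Lindqvist→Lot C, Osei→Lot F, Huang→Lot D = $928.
Huang's own top lot is Lot G ($136), but forcing Huang→Lot G and reassigning the rest optimally gives only $899 — worse by 45.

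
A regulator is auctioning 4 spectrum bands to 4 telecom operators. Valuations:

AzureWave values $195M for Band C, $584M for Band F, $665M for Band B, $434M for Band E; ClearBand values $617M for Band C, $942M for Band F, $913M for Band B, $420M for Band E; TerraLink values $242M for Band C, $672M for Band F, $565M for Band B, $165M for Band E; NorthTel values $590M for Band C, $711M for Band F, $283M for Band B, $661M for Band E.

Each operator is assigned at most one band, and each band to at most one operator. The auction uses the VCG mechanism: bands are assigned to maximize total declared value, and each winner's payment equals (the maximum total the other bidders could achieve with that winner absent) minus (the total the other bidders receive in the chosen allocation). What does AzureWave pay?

AzureWave pays $296M.

Efficient allocation: AzureWave→Band B ($665M), ClearBand→Band C ($617M), TerraLink→Band F ($672M), NorthTel→Band E ($661M); total welfare W = $2615M.
AzureWave receives Band B at value $665M, so the others get W − 665 = $1950M.
Without AzureWave: best allocation of the remaining 3 bidders over all 4 bands is ClearBand→Band B ($913M), TerraLink→Band F ($672M), NorthTel→Band E ($661M), total $2246M.
VCG payment = (others' best without AzureWave) − (others' welfare with AzureWave) = 2246 − 1950 = $296M.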